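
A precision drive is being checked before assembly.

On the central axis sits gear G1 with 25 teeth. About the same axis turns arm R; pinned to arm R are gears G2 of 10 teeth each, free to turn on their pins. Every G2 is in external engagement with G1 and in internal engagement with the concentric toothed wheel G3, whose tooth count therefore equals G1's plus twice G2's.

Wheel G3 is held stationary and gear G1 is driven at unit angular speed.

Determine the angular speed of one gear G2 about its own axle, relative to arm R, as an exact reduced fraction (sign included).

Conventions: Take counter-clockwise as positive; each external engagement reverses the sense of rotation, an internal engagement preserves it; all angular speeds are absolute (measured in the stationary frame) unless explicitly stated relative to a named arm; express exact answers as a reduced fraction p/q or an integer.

recognized (axles ride arm R): planetary set, 25/10/45 teeth
ring teeth: 25 + 2·10 = 45
25(ω_sun−ω_arm) = −45(ω_ring−ω_arm),  ω_ring = 0, ω_sun = 1
25(1−ω_arm) = −45(0−ω_arm)  ⇒  70·ω_arm = 25  ⇒  ω_arm = 5/14
sun–planet mesh: 25·(1−5/14) = −10·(ω_p−ω_arm)  ⇒  ω_p−ω_arm = -45/28
exact speed ratio = -45/28

-45/28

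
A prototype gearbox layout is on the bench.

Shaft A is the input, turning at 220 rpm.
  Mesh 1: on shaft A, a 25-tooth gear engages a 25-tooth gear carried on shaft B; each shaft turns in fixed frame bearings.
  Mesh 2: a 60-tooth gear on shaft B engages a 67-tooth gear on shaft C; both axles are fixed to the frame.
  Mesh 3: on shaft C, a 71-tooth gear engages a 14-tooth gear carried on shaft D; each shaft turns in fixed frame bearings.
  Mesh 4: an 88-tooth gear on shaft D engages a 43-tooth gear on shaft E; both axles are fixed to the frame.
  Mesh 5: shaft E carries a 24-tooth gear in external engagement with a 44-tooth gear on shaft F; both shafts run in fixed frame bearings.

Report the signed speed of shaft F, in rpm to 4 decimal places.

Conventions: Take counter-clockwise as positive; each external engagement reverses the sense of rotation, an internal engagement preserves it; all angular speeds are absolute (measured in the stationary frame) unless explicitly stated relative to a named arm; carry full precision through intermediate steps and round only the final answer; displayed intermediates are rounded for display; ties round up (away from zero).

recognized (6 fixed axles, 5 meshes): fixed-axis compound train
mesh 1 [25T→25T]: ω = 220.0000×25/25 = 220.0000 rpm, sense flips to −
mesh 2 [60T→67T]: ω = 220.0000×60/67 = 197.0149 rpm, sense flips to +
mesh 3 [71T→14T]: ω = 197.0149×71/14 = 999.1471 rpm, sense flips to −
mesh 4 [88T→43T]: ω = 999.1471×88/43 = 2044.7662 rpm, sense flips to +
mesh 5 [24T→44T]: ω = 2044.7662×24/44 = 1115.3270 rpm, sense flips to −
signed output speed = -1115.3270 rpm

-1115.3270 rpm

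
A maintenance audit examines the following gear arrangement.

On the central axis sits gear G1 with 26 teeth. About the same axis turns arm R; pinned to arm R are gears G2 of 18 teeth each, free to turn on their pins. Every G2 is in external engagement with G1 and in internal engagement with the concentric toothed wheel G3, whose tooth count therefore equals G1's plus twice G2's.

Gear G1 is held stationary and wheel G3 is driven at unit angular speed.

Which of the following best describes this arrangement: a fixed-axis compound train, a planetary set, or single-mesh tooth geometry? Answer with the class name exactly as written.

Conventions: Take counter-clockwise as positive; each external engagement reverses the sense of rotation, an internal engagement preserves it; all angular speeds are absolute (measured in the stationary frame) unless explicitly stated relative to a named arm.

class = planetary set [G3 = 26+2·18 = 62; Willis about the carrier]
classification: planetary set

planetary set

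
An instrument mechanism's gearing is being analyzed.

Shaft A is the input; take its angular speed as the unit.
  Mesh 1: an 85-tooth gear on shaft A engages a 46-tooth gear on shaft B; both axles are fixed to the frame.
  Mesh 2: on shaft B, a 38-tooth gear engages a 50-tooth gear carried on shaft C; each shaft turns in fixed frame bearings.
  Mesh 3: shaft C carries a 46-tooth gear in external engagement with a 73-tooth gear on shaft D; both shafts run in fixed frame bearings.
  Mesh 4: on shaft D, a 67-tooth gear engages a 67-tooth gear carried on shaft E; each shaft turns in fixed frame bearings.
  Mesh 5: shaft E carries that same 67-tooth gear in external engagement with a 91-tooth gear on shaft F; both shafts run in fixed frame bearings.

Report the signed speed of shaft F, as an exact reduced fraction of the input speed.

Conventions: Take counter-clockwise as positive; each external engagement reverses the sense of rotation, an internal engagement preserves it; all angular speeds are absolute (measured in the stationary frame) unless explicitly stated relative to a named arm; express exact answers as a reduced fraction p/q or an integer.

5-mesh fixed-axis compound train (all bearings frame-fixed)
mesh 1 [85T→46T]: |ω|/ω_in = 1×85/46 = 85/46, sense flips to −
mesh 2 [38T→50T]: |ω|/ω_in = (85/46)×38/50 = 323/230, sense flips to +
mesh 3 [46T→73T]: |ω|/ω_in = (323/230)×46/73 = 323/365, sense flips to −
mesh 4 [67T→67T]: |ω|/ω_in = (323/365)×67/67 = 323/365, sense flips to +
mesh 5 [67T→91T]: |ω|/ω_in = (323/365)×67/91 = 21641/33215, sense flips to −
signed output speed (× input speed) = -21641/33215

-21641/33215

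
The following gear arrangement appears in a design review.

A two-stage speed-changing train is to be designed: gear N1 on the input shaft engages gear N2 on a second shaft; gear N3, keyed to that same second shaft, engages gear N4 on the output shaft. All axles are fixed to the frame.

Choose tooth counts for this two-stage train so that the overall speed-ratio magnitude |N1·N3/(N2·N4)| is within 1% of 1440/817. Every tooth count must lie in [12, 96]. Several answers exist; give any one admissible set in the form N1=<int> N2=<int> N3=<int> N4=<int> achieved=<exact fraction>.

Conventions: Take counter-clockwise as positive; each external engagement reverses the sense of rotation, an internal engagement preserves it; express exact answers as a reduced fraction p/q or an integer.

class = fixed-axis compound train [2-stage, 1440/817 wanted]
target = 1440/817 in lowest terms: an exact hit needs N1·N3 = k·1440 and N2·N4 = k·817 for one integer k, every count in [12, 96]; additionally prefer no 1:1 stage (N1 ≠ N2, N3 ≠ N4)
k = 1: N1·N3 = 1440 = 15·96, N2·N4 = 817 = 19·43
achieved = 15·96/(19·43) = 1440/817; |achieved − target| = 0 ≤ 72/4085 ✓

N1=15 N2=19 N3=96 N4=43 achieved=1440/817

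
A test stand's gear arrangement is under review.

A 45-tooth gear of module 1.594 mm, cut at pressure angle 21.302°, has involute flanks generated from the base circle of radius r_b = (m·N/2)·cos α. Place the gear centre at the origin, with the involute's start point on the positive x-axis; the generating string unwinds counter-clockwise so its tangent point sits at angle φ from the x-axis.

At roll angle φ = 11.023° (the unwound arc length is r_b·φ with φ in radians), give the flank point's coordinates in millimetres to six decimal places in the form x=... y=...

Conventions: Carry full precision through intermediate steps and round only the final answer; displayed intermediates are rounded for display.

class = single-mesh tooth geometry [base-circle involute, m = 1.594, 45T]
pitch radius r_p = m·N/2 = 1.594·45/2 = 35.865000
base radius r_b = r_p·cos α = 35.865000·cos 21.302° = 33.414651
roll angle φ = 11.023° = 0.19238764 rad
x = r_b·(cos φ + φ·sin φ) = 34.027329
y = r_b·(sin φ − φ·cos φ) = 0.079020

x=34.027329 y=0.079020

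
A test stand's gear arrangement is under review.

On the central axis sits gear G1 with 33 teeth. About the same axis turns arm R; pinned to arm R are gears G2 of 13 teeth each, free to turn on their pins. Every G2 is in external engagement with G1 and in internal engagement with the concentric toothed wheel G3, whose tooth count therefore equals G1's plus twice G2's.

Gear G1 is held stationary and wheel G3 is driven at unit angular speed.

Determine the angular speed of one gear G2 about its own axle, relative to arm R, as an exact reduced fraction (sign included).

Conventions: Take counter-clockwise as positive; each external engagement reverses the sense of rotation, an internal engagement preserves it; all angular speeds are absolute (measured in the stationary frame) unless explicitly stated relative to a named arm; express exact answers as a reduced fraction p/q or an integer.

recognized (axles ride arm R): planetary set, 33/13/59 teeth
ring teeth: 33 + 2·13 = 59
33(ω_sun−ω_arm) = −59(ω_ring−ω_arm),  ω_sun = 0, ω_ring = 1
33(0−ω_arm) = −59(1−ω_arm)  ⇒  92·ω_arm = 59  ⇒  ω_arm = 59/92
sun–planet mesh: 33·(0−59/92) = −13·(ω_p−ω_arm)  ⇒  ω_p−ω_arm = 1947/1196
exact speed ratio = 1947/1196

1947/1196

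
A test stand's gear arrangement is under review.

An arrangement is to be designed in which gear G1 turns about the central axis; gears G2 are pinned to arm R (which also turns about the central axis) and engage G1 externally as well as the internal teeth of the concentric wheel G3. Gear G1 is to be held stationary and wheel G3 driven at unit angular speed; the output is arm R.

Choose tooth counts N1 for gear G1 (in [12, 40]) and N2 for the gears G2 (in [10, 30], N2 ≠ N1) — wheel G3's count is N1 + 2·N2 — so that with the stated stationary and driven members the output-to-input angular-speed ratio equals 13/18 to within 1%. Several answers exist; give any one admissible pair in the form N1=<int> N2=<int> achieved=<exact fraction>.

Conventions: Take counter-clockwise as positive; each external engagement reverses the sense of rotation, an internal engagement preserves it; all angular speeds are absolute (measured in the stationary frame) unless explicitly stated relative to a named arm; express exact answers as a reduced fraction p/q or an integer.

N1=15 N2=12 achieved=13/18

design class (target 13/18): planetary set
Willis with ω_sun = 0: ω_arm/ω_ring = N3/(N1+N3); set equal to 13/18  ⇒  N3/N1 = (13/18)/(1 − 13/18) = 13/5
N3 = N1 + 2·N2  ⇒  N2/N1 = (N3/N1 − 1)/2 = (13/5 − 1)/2 = 4/5
smallest multiple with N1 ≥ 12 and N2 ≥ 10: k = 3  ⇒  N1 = 3·5 = 15, N2 = 3·4 = 12 (N1 ≤ 40, N2 ≤ 30, N2 ≠ N1 ✓), N3 = 15 + 2·12 = 39
check: N3/(N1+N3) with N1 = 15, N3 = 39 gives 13/18; |achieved − target| = 0 ≤ 13/1800 ✓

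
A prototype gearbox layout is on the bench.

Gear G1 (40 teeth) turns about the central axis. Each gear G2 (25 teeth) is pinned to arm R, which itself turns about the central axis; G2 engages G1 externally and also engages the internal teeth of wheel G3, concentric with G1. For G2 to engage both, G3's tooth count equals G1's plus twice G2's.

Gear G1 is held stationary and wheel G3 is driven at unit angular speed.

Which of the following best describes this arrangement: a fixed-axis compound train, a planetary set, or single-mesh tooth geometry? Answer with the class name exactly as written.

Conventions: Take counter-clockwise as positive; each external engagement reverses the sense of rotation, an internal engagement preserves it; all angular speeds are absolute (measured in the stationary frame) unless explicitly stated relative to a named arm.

planetary set

class = planetary set [G3 = 40+2·25 = 90; Willis about the carrier]
classification: planetary set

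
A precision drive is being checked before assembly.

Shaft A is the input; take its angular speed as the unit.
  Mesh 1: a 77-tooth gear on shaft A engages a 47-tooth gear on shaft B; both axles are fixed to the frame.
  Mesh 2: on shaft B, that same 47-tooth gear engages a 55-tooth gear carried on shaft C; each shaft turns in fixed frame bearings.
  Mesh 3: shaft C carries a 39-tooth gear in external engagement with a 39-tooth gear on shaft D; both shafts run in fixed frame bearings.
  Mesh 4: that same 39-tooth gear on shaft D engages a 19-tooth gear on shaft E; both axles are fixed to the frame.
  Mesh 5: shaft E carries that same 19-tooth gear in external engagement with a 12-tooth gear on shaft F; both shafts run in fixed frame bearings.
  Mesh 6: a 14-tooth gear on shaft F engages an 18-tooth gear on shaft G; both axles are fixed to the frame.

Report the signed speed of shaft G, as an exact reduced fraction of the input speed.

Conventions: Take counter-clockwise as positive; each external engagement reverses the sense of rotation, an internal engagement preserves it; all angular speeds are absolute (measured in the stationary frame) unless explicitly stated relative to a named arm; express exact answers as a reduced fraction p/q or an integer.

637/180

6-mesh fixed-axis compound train (all bearings frame-fixed)
mesh 1 [77T→47T]: |ω|/ω_in = 1×77/47 = 77/47, sense flips to −
mesh 2 [47T→55T]: |ω|/ω_in = (77/47)×47/55 = 7/5, sense flips to +
mesh 3 [39T→39T]: |ω|/ω_in = (7/5)×39/39 = 7/5, sense flips to −
mesh 4 [39T→19T]: |ω|/ω_in = (7/5)×39/19 = 273/95, sense flips to +
mesh 5 [19T→12T]: |ω|/ω_in = (273/95)×19/12 = 91/20, sense flips to −
mesh 6 [14T→18T]: |ω|/ω_in = (91/20)×14/18 = 637/180, sense flips to +
signed output speed (× input speed) = 637/180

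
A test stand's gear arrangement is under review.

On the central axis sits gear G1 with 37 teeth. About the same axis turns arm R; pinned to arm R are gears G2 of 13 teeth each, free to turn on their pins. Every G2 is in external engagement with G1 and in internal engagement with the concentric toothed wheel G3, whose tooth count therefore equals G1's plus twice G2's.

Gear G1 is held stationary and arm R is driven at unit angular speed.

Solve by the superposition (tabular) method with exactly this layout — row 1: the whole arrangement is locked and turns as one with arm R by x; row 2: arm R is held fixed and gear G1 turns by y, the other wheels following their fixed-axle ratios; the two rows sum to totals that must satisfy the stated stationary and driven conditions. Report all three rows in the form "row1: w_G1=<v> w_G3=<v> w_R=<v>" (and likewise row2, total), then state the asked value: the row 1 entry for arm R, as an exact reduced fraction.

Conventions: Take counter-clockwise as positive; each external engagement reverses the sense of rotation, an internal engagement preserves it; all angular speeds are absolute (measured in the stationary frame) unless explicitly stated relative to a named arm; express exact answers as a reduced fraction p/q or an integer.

planetary set (37T centre, 13T on arm, 63T internal) — Willis relation
row 1 — lock + rotate with arm: ω_sun = ω_ring = ω_arm = x
row 2 — arm fixed, fixed-axis ratios: sun y, ring −(37/63)·y, arm 0
boundary: total ω_sun = x + y = 0 and total ω_arm = x = 1  ⇒  y = -1, x = 1
row 2 ring = −(37/63)·(-1) = 37/63
totals (row 1 + row 2): sun 1 + (-1) = 0, ring 1 + 37/63 = 100/63, arm 1 + 0 = 1
asked cell (row1, arm) = 1

row1: w_G1=1 w_G3=1 w_R=1
row2: w_G1=-1 w_G3=37/63 w_R=0
total: w_G1=0 w_G3=100/63 w_R=1
asked value: 1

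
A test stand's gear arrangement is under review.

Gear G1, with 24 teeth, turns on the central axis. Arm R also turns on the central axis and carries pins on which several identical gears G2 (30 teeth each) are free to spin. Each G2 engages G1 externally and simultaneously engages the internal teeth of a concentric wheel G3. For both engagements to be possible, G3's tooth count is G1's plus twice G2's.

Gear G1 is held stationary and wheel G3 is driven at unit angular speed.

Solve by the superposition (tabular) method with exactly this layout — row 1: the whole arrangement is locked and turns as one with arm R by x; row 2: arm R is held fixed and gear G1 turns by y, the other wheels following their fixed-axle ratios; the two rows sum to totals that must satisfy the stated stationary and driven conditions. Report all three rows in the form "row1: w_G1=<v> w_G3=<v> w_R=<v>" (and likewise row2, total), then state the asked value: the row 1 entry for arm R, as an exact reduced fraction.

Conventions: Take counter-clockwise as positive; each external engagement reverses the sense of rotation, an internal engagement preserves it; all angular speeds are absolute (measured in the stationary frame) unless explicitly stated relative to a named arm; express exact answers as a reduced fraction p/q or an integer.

row1: w_G1=7/9 w_G3=7/9 w_R=7/9
row2: w_G1=-7/9 w_G3=2/9 w_R=0
total: w_G1=0 w_G3=1 w_R=7/9
asked value: 7/9

topology: planetary set — G1 24T / G2 30T / G3 84T, arm = carrier (Willis)
superposition row 1 [locked train]: every member turns x
row 2: sun turns y, ring = −(24/84)·y, arm 0
boundary: total ω_sun = x + y = 0 and total ω_ring = x − (24/84)·y = 1  ⇒  y = -7/9, x = 7/9
row 2 ring = −(24/84)·(-7/9) = 2/9
totals (row 1 + row 2): sun 7/9 + (-7/9) = 0, ring 7/9 + 2/9 = 1, arm 7/9 + 0 = 7/9
asked cell (row1, arm) = 7/9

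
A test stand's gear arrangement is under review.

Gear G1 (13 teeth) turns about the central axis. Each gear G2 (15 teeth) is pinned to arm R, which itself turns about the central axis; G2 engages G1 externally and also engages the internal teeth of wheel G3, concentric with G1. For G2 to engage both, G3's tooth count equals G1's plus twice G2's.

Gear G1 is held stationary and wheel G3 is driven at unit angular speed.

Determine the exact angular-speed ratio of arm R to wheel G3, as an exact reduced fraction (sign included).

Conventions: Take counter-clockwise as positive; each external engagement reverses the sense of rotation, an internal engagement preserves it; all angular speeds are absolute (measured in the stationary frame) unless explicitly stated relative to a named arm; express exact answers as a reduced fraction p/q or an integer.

43/56

topology: planetary set — G1 13T / G2 15T / G3 43T, arm = carrier (Willis)
ring teeth: 13 + 2·15 = 43
13(ω_sun−ω_arm) = −43(ω_ring−ω_arm),  ω_sun = 0, ω_ring = 1
13(0−ω_arm) = −43(1−ω_arm)  ⇒  56·ω_arm = 43  ⇒  ω_arm = 43/56
ω_out/ω_in = 43/56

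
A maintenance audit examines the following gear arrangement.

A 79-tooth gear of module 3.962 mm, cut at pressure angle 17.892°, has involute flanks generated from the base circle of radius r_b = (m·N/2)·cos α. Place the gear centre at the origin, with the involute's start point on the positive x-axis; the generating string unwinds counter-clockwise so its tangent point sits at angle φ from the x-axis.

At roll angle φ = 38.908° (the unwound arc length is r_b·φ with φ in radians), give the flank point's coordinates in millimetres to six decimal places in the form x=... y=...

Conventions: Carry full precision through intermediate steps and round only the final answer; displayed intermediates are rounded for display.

x=179.410631 y=14.840543

recognized (one wheel, involute flank): single-mesh tooth geometry, m = 3.962, N = 79
pitch radius r_p = m·N/2 = 3.962·79/2 = 156.499000
base radius r_b = r_p·cos α = 156.499000·cos 17.892° = 148.930287
roll angle φ = 38.908° = 0.67907271 rad
x = r_b·(cos φ + φ·sin φ) = 179.410631
y = r_b·(sin φ − φ·cos φ) = 14.840543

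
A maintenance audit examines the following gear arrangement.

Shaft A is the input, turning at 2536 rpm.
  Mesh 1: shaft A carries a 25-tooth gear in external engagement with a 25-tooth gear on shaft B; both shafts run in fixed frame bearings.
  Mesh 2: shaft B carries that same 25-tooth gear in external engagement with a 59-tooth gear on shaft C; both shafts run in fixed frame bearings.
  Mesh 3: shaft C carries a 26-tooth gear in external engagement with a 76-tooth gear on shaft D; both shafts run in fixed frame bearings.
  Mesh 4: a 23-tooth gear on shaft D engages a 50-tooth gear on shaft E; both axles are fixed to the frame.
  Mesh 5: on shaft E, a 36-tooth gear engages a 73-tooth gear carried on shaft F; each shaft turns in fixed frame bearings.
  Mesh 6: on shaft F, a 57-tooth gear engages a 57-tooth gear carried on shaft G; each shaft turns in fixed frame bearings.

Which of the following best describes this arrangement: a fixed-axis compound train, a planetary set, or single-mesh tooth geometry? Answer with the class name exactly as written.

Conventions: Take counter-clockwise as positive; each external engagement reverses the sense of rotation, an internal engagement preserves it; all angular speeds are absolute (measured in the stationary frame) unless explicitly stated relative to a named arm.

6-mesh fixed-axis compound train (all bearings frame-fixed)
classification: fixed-axis compound train

fixed-axis compound train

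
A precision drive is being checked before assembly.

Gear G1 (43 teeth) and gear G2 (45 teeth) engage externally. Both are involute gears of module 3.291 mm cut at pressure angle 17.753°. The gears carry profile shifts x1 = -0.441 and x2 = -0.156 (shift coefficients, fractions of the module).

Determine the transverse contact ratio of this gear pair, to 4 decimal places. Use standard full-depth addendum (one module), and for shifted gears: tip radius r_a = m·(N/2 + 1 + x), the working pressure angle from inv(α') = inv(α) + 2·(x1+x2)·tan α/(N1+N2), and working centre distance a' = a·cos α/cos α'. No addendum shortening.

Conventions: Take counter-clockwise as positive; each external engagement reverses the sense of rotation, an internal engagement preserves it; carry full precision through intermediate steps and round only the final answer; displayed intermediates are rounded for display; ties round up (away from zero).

2.1231

recognized (one external pair, fixed centres): single-mesh tooth geometry, m = 3.291, N1 = 43, N2 = 45
base radii: r_b1 = 67.387064, r_b2 = 70.521346
tip radii: r_a1 = 72.596169, r_a2 = 76.825104
inv(α') = inv(17.753°) + 2·(-0.441-0.156)·tan α/(43+45) = 0.00596796  ⇒  α' = 14.85338°
a' = a·cos α / cos α' = 144.8040·cos 17.753°/cos 14.85338° = 142.675931
action lengths: √(r_a1²−r_b1²) = 27.003470, √(r_a2²−r_b2²) = 30.476817
base pitch p_b = π·m·cos α = 9.846637
CR = (27.003470 + 30.476817 − 142.675931·sin 14.85338°)/9.846637 = 2.123143
contact ratio ≈ 2.1231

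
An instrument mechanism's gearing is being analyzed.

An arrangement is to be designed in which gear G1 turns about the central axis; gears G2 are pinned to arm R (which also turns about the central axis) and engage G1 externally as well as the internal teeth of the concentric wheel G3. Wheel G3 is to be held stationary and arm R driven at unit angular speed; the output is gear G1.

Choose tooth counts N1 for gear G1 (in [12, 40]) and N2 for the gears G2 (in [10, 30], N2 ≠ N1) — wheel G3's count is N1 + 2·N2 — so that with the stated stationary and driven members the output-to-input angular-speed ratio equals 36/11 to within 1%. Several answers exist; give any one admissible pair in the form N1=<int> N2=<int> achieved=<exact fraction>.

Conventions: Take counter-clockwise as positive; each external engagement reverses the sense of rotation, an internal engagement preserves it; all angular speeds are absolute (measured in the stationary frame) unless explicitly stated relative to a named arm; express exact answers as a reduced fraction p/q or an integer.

N1=22 N2=14 achieved=36/11

class = planetary set [ratio 36/11 wanted; Willis about the carrier]
Willis with ω_ring = 0: ω_sun/ω_arm = (N1+N3)/N1; set equal to 36/11  ⇒  N3/N1 = 36/11 − 1 = 25/11
N3 = N1 + 2·N2  ⇒  N2/N1 = (N3/N1 − 1)/2 = (25/11 − 1)/2 = 7/11
smallest multiple with N1 ≥ 12 and N2 ≥ 10: k = 2  ⇒  N1 = 2·11 = 22, N2 = 2·7 = 14 (N1 ≤ 40, N2 ≤ 30, N2 ≠ N1 ✓), N3 = 22 + 2·14 = 50
check: (N1+N3)/N1 with N1 = 22, N3 = 50 gives 36/11; |achieved − target| = 0 ≤ 9/275 ✓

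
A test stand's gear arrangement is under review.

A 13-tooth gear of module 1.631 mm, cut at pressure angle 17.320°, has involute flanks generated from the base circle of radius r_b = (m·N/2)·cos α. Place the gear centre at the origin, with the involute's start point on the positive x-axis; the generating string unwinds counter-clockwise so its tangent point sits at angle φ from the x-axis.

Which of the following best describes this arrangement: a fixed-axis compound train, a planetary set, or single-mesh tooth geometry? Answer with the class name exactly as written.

single-mesh tooth geometry

topology: single-mesh involute geometry — m = 1.631, N = 13
classification: single-mesh tooth geometry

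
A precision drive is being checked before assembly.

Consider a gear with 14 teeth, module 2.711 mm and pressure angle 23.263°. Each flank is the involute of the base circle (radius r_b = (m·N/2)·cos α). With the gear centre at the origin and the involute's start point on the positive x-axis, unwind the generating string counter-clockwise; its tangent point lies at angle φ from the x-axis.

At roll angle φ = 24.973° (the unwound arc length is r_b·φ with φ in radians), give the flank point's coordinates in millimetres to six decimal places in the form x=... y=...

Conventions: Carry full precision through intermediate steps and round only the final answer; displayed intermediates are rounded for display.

x=19.012406 y=0.472120

recognized (one wheel, involute flank): single-mesh tooth geometry, m = 2.711, N = 14
pitch radius r_p = m·N/2 = 2.711·14/2 = 18.977000
base radius r_b = r_p·cos α = 18.977000·cos 23.263° = 17.434201
roll angle φ = 24.973° = 0.43586107 rad
x = r_b·(cos φ + φ·sin φ) = 19.012406
y = r_b·(sin φ − φ·cos φ) = 0.472120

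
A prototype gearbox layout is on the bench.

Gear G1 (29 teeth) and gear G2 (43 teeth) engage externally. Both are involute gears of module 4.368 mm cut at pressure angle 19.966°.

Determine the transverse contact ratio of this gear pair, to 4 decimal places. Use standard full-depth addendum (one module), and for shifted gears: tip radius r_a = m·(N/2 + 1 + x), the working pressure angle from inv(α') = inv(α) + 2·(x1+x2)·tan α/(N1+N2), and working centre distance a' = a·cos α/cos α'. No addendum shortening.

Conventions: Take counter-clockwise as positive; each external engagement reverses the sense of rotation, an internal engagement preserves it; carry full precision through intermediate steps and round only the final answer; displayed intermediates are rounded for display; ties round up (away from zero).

recognized (one external pair, fixed centres): single-mesh tooth geometry, m = 4.368, N1 = 29, N2 = 43
base radii: r_b1 = 59.529216, r_b2 = 88.267458
tip radii: r_a1 = 67.704000, r_a2 = 98.280000
no profile shift: α' = α, a' = a
action lengths: √(r_a1²−r_b1²) = 32.250644, √(r_a2²−r_b2²) = 43.218216
base pitch p_b = π·m·cos α = 12.897693
CR = (32.250644 + 43.218216 − 157.248000·sin 19.96600°)/12.897693 = 1.688253
contact ratio ≈ 1.6883

1.6883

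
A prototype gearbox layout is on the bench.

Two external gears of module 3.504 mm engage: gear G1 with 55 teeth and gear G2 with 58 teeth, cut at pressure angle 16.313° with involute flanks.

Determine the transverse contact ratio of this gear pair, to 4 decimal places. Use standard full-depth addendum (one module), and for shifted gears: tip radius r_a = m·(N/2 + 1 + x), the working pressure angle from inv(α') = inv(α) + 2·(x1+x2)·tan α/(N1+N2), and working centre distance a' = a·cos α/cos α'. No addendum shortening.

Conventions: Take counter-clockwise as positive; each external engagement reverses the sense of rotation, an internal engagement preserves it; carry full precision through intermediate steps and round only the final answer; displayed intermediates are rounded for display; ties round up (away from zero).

single-mesh involute tooth geometry (55T engaging 58T at module 3.504)
base radii: r_b1 = 92.480699, r_b2 = 97.525101
tip radii: r_a1 = 99.864000, r_a2 = 105.120000
no profile shift: α' = α, a' = a
action lengths: √(r_a1²−r_b1²) = 37.684729, √(r_a2²−r_b2²) = 39.230971
base pitch p_b = π·m·cos α = 10.564970
CR = (37.684729 + 39.230971 − 197.976000·sin 16.31300°)/10.564970 = 2.016789
contact ratio ≈ 2.0168

2.0168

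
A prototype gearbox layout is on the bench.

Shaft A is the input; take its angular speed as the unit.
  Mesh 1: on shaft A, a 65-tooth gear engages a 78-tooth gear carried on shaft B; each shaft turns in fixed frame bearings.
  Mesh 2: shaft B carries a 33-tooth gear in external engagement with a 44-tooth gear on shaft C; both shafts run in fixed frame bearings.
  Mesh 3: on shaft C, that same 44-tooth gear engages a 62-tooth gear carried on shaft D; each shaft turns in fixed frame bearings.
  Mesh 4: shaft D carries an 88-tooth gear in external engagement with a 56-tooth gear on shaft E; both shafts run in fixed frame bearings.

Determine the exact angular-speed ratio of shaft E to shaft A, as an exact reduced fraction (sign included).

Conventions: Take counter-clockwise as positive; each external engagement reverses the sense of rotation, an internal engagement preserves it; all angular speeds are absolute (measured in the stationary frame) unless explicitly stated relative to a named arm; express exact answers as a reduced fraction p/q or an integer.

605/868

class = fixed-axis compound train [4 meshes; 4 ratios multiply, 4 sense flips]
mesh 1 [65T→78T]: running ratio 5/6, sense −
mesh 2 [33T→44T]: running ratio 5/8, sense +
mesh 3 [44T→62T]: running ratio 55/124, sense −
mesh 4 [88T→56T]: running ratio 605/868, sense +
ω_out/ω_in = 605/868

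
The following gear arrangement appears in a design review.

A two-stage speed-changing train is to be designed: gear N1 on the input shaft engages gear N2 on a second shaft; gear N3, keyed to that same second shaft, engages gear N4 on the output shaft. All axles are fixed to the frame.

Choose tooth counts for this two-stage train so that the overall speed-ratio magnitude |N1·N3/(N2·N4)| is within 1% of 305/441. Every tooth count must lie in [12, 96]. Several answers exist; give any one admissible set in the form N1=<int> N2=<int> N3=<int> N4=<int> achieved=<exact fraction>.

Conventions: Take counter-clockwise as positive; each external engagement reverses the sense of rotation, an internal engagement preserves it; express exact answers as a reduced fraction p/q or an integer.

2-stage fixed-axis compound train for ratio 305/441
target = 305/441 in lowest terms: an exact hit needs N1·N3 = k·305 and N2·N4 = k·441 for one integer k, every count in [12, 96]; additionally prefer no 1:1 stage (N1 ≠ N2, N3 ≠ N4)
k = 1…2: no 1:1-free in-range split of k·305 and k·441 into factor pairs; take k = 3
k = 3: N1·N3 = 915 = 15·61, N2·N4 = 1323 = 21·63
achieved = 15·61/(21·63) = 305/441; |achieved − target| = 0 ≤ 61/8820 ✓

N1=15 N2=21 N3=61 N4=63 achieved=305/441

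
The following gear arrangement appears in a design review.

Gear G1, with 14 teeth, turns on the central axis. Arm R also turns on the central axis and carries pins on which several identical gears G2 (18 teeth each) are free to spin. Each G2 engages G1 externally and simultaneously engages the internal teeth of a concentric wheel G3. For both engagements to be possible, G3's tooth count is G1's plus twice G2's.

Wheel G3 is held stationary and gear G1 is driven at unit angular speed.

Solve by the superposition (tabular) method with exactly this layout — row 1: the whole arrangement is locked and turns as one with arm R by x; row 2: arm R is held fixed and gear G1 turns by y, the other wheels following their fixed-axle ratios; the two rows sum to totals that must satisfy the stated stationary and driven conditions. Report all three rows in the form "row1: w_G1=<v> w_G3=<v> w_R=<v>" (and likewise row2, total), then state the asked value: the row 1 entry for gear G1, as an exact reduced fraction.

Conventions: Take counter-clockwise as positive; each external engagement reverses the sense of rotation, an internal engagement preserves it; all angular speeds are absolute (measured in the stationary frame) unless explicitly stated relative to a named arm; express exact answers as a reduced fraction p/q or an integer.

topology: planetary set — G1 14T / G2 18T / G3 50T, arm = carrier (Willis)
row 1 — lock + rotate with arm: ω_sun = ω_ring = ω_arm = x
row 2 — arm fixed, fixed-axis ratios: sun y, ring −(14/50)·y, arm 0
boundary: total ω_ring = x − (14/50)·y = 0 and total ω_sun = x + y = 1  ⇒  y = 25/32, x = 7/32
row 2 ring = −(14/50)·25/32 = -7/32
totals (row 1 + row 2): sun 7/32 + 25/32 = 1, ring 7/32 + (-7/32) = 0, arm 7/32 + 0 = 7/32
asked cell (row1, sun) = 7/32

row1: w_G1=7/32 w_G3=7/32 w_R=7/32
row2: w_G1=25/32 w_G3=-7/32 w_R=0
total: w_G1=1 w_G3=0 w_R=7/32
asked value: 7/32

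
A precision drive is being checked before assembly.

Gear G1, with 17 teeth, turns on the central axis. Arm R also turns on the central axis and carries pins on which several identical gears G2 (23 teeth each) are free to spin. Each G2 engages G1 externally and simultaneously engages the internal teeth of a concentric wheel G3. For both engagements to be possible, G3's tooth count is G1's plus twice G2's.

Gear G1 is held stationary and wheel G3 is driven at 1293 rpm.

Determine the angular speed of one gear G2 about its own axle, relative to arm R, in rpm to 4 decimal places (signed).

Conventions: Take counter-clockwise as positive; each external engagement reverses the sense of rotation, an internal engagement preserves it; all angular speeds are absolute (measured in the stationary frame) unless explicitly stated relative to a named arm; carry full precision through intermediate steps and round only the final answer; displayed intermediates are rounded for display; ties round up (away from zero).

+752.6103 rpm

topology: planetary set — G1 17T / G2 23T / G3 63T, arm = carrier (Willis)
normalise by the input: solve with ω_ring = 1, then scale by 1293 rpm
ring teeth: 17 + 2·23 = 63
17(ω_sun−ω_arm) = −63(ω_ring−ω_arm),  ω_sun = 0, ω_ring = 1
17(0−ω_arm) = −63(1−ω_arm)  ⇒  80·ω_arm = 63  ⇒  ω_arm = 63/80
sun–planet mesh: 17·(0−63/80) = −23·(ω_p−ω_arm)  ⇒  ω_p−ω_arm = 1071/1840
scale: ω_p−ω_arm = 1071/1840 × 1293 rpm = +752.6103 rpm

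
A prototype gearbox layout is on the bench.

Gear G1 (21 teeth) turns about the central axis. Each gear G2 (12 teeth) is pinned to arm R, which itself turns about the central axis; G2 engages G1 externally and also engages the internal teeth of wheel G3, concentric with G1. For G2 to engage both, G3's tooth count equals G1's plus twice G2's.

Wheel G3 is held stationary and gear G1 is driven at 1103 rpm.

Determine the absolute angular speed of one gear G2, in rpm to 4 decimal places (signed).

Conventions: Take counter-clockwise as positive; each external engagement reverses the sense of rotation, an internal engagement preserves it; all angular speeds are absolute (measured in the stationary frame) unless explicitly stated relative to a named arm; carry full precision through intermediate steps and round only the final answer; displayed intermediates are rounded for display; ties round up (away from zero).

recognized (axles ride arm R): planetary set, 21/12/45 teeth
normalise by the input: solve with ω_sun = 1, then scale by 1103 rpm
ring teeth: 21 + 2·12 = 45
21(ω_sun−ω_arm) = −45(ω_ring−ω_arm),  ω_ring = 0, ω_sun = 1
21(1−ω_arm) = −45(0−ω_arm)  ⇒  66·ω_arm = 21  ⇒  ω_arm = 7/22
sun–planet mesh: 21·(1−7/22) = −12·(ω_p−ω_arm)  ⇒  ω_p−ω_arm = -105/88
ω_p = 7/22 − 105/88 = -7/8
scale: ω_p = -7/8 × 1103 rpm = -965.1250 rpm

-965.1250 rpm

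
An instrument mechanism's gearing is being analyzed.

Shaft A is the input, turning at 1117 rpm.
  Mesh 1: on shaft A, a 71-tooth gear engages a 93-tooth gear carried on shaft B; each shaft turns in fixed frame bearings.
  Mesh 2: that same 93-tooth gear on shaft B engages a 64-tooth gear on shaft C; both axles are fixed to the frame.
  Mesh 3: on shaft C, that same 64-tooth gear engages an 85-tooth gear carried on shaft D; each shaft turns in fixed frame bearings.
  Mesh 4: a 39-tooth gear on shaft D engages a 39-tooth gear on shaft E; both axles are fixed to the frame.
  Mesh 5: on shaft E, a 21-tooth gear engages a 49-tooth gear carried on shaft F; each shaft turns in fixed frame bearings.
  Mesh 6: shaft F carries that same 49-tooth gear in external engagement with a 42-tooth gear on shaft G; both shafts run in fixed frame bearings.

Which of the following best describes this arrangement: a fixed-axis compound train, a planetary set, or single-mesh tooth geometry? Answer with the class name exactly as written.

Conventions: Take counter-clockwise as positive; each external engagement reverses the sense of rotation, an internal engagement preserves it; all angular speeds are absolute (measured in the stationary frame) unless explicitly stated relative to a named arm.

class = fixed-axis compound train [6 meshes; 6 ratios multiply, 6 sense flips]
classification: fixed-axis compound train

fixed-axis compound train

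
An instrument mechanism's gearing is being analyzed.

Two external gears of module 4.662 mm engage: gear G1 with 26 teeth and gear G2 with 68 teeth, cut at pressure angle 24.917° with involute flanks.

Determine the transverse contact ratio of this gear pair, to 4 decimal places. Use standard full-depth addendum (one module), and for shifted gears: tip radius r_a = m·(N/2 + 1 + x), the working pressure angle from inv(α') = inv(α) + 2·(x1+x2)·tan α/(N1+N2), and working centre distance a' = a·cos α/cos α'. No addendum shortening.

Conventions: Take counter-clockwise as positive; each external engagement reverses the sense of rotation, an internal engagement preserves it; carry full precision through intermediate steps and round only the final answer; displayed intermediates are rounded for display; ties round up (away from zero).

single-mesh involute tooth geometry (26T engaging 68T at module 4.662)
base radii: r_b1 = 54.964736, r_b2 = 143.753925
tip radii: r_a1 = 65.268000, r_a2 = 163.170000
no profile shift: α' = α, a' = a
action lengths: √(r_a1²−r_b1²) = 35.196443, √(r_a2²−r_b2²) = 77.196230
base pitch p_b = π·m·cos α = 13.282832
CR = (35.196443 + 77.196230 − 219.114000·sin 24.91700°)/13.282832 = 1.511641
contact ratio ≈ 1.5116

1.5116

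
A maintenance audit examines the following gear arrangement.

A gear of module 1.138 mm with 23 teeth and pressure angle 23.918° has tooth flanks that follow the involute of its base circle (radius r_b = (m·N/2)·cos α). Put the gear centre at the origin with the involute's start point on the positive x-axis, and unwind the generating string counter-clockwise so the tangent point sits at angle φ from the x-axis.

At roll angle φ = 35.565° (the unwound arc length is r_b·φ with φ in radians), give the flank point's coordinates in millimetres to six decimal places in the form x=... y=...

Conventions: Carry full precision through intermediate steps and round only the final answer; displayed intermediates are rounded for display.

x=14.050593 y=0.917485

class = single-mesh tooth geometry [base-circle involute, m = 1.138, 23T]
pitch radius r_p = m·N/2 = 1.138·23/2 = 13.087000
base radius r_b = r_p·cos α = 13.087000·cos 23.918° = 11.963175
roll angle φ = 35.565° = 0.62072635 rad
x = r_b·(cos φ + φ·sin φ) = 14.050593
y = r_b·(sin φ − φ·cos φ) = 0.917485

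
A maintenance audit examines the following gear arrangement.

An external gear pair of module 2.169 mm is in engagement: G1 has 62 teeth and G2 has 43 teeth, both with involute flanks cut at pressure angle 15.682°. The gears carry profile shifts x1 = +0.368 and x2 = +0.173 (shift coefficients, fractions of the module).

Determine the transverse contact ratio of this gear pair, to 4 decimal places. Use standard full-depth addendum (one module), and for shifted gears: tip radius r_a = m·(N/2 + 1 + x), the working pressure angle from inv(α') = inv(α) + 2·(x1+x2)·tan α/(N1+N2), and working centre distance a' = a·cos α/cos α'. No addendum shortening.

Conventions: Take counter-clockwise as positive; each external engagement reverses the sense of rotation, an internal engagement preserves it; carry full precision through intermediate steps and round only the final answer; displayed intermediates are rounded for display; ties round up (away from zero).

topology: single-mesh involute geometry — m = 2.169, 62T/43T pair
base radii: r_b1 = 64.736143, r_b2 = 44.897648
tip radii: r_a1 = 70.206192, r_a2 = 49.177737
inv(α') = inv(15.682°) + 2·(+0.368+0.173)·tan α/(62+43) = 0.00993888  ⇒  α' = 17.54180°
a' = a·cos α / cos α' = 113.8725·cos 15.682°/cos 17.54180° = 114.980703
action lengths: √(r_a1²−r_b1²) = 27.168753, √(r_a2²−r_b2²) = 20.066167
base pitch p_b = π·m·cos α = 6.560471
CR = (27.168753 + 20.066167 − 114.980703·sin 17.54180°)/6.560471 = 1.917478
contact ratio ≈ 1.9175

1.9175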